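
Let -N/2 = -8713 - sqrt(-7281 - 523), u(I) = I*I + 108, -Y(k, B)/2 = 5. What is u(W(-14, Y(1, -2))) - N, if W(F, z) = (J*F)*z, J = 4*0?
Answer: -17318 - 4*I*sqrt(1951) ≈ -17318.0 - 176.68*I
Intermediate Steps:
Y(k, B) = -10 (Y(k, B) = -2*5 = -10)
J = 0
W(F, z) = 0 (W(F, z) = (0*F)*z = 0*z = 0)
u(I) = 108 + I**2 (u(I) = I**2 + 108 = 108 + I**2)
N = 17426 + 4*I*sqrt(1951) (N = -2*(-8713 - sqrt(-7281 - 523)) = -2*(-8713 - sqrt(-7804)) = -2*(-8713 - 2*I*sqrt(1951)) = 17426 + 4*I*sqrt(1951) ≈ 17426.0 + 176.68*I)
u(W(-14, Y(1, -2))) - N = (108 + 0**2) - (17426 + 4*I*sqrt(1951)) = (108 + 0) + (-17426 - 4*I*sqrt(1951)) = 108 + (-17426 - 4*I*sqrt(1951)) = -17318 - 4*I*sqrt(1951)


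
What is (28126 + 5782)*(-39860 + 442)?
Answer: -1336585544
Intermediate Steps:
(28126 + 5782)*(-39860 + 442) = 33908*(-39418) = -1336585544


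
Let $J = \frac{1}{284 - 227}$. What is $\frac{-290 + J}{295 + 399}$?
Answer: $- \frac{16529}{39558} \approx -0.41784$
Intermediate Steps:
$J = \frac{1}{57} \approx 0.017544$
$\frac{-290 + J}{295 + 399} = \frac{-290 + \frac{1}{57}}{295 + 399} = - \frac{16529}{57 \cdot 694} = \left(- \frac{16529}{57}\right) \frac{1}{694} = - \frac{16529}{39558}$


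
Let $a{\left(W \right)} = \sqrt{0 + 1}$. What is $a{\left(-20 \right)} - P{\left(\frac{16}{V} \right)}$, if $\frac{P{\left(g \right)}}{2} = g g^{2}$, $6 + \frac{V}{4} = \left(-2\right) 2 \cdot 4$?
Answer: $\frac{1347}{1331} \approx 1.012$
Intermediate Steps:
$V = -88$ ($V = -24 + 4 \left(-2\right) 2 \cdot 4 = -24 + 4 \left(\left(-4\right) 4\right) = -24 + 4 \left(-16\right) = -24 - 64 = -88$)
$P{\left(g \right)} = 2 g^{3}$ ($P{\left(g \right)} = 2 g g^{2} = 2 g^{3}$)
$a{\left(W \right)} = 1$ ($a{\left(W \right)} = \sqrt{1} = 1$)
$a{\left(-20 \right)} - P{\left(\frac{16}{V} \right)} = 1 - 2 \left(\frac{16}{-88}\right)^{3} = 1 - 2 \left(16 \left(- \frac{1}{88}\right)\right)^{3} = 1 - 2 \left(- \frac{2}{11}\right)^{3} = 1 - 2 \left(- \frac{8}{1331}\right) = 1 - - \frac{16}{1331} = 1 + \frac{16}{1331} = \frac{1347}{1331}$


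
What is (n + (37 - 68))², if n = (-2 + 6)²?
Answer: 225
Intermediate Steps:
n = 16 (n = 4² = 16)
(n + (37 - 68))² = (16 + (37 - 68))² = (16 - 31)² = (-15)² = 225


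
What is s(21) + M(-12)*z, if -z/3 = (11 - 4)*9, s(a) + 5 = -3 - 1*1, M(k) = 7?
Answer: -1332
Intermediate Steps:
s(a) = -9 (s(a) = -5 + (-3 - 1*1) = -5 + (-3 - 1) = -5 - 4 = -9)
z = -189 (z = -3*(11 - 4)*9 = -21*9 = -3*63 = -189)
s(21) + M(-12)*z = -9 + 7*(-189) = -9 - 1323 = -1332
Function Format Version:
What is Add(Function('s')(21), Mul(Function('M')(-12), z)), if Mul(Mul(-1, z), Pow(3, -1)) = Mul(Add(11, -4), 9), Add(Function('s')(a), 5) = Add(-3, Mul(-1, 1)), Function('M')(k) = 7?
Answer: -1332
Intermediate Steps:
Function('s')(a) = -9 (Function('s')(a) = Add(-5, Add(-3, Mul(-1, 1))) = Add(-5, Add(-3, -1)) = Add(-5, -4) = -9)
z = -189 (z = Mul(-3, Mul(Add(11, -4), 9)) = Mul(-3, Mul(7, 9)) = Mul(-3, 63) = -189)
Add(Function('s')(21), Mul(Function('M')(-12), z)) = Add(-9, Mul(7, -189)) = Add(-9, -1323) = -1332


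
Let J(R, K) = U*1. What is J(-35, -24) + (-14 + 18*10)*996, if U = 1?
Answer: 165337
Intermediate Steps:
J(R, K) = 1 (J(R, K) = 1*1 = 1)
J(-35, -24) + (-14 + 18*10)*996 = 1 + (-14 + 18*10)*996 = 1 + (-14 + 180)*996 = 1 + 166*996 = 1 + 165336 = 165337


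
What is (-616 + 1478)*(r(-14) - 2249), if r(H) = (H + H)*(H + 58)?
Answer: -3000622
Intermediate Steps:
r(H) = 2*H*(58 + H) (r(H) = (2*H)*(58 + H) = 2*H*(58 + H))
(-616 + 1478)*(r(-14) - 2249) = (-616 + 1478)*(2*(-14)*(58 - 14) - 2249) = 862*(2*(-14)*44 - 2249) = 862*(-1232 - 2249) = 862*(-3481) = -3000622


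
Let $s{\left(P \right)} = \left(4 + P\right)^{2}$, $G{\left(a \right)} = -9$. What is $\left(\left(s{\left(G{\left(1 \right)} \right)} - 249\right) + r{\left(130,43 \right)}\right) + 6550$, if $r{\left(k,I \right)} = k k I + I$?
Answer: $733069$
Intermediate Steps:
$r{\left(k,I \right)} = I + I k^{2}$ ($r{\left(k,I \right)} = k I k + I = I k^{2} + I = I + I k^{2}$)
$\left(\left(s{\left(G{\left(1 \right)} \right)} - 249\right) + r{\left(130,43 \right)}\right) + 6550 = \left(\left(\left(4 - 9\right)^{2} - 249\right) + 43 \left(1 + 130^{2}\right)\right) + 6550 = \left(\left(\left(-5\right)^{2} - 249\right) + 43 \left(1 + 16900\right)\right) + 6550 = \left(\left(25 - 249\right) + 43 \cdot 16901\right) + 6550 = \left(-224 + 726743\right) + 6550 = 726519 + 6550 = 733069$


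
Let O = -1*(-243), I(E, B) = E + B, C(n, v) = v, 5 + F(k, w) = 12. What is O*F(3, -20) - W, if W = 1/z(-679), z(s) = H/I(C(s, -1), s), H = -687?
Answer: 1167907/687 ≈ 1700.0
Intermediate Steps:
F(k, w) = 7 (F(k, w) = -5 + 12 = 7)
I(E, B) = B + E
z(s) = -687/(-1 + s) (z(s) = -687/(s - 1) = -687/(-1 + s))
O = 243
W = 680/687 (W = 1/(-687/(-1 - 679)) = 1/(-687/(-680)) = 1/(-687*(-1/680)) = 1/(687/680) = 680/687 ≈ 0.98981)
O*F(3, -20) - W = 243*7 - 1*680/687 = 1701 - 680/687 = 1167907/687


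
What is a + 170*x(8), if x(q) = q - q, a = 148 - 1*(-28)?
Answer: 176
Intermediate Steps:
a = 176 (a = 148 + 28 = 176)
x(q) = 0
a + 170*x(8) = 176 + 170*0 = 176 + 0 = 176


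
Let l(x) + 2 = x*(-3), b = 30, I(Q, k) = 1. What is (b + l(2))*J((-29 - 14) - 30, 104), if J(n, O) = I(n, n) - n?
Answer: 1628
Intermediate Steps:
J(n, O) = 1 - n
l(x) = -2 - 3*x (l(x) = -2 + x*(-3) = -2 - 3*x)
(b + l(2))*J((-29 - 14) - 30, 104) = (30 + (-2 - 3*2))*(1 - ((-29 - 14) - 30)) = (30 + (-2 - 6))*(1 - (-43 - 30)) = (30 - 8)*(1 - 1*(-73)) = 22*(1 + 73) = 22*74 = 1628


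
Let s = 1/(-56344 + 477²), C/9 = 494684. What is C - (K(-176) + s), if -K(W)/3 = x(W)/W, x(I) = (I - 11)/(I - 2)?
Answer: 2170581332467997/487534880 ≈ 4.4522e+6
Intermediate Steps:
C = 4452156 (C = 9*494684 = 4452156)
s = 1/171185 (s = 1/(-56344 + 227529) = 1/171185 ≈ 5.8416e-6)
x(I) = (-11 + I)/(-2 + I)
K(W) = -3*(-11 + W)/(W*(-2 + W)) (K(W) = -3*(-11 + W)/(-2 + W)/W = -3*(-11 + W)/(W*(-2 + W)))
C - (K(-176) + s) = 4452156 - (3*(11 - 1*(-176))/(-176*(-2 - 176)) + 1/171185) = 4452156 - (3*(-1/176)*(11 + 176)/(-178) + 1/171185) = 4452156 - (3*(-1/176)*(-1/178)*187 + 1/171185) = 4452156 - (51/2848 + 1/171185) = 4452156 - 1*8733283/487534880 = 4452156 - 8733283/487534880 = 2170581332467997/487534880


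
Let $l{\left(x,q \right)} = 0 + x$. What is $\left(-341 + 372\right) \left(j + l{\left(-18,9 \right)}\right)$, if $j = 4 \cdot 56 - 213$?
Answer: $-217$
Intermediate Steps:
$j = 11$ ($j = 224 - 213 = 11$)
$l{\left(x,q \right)} = x$
$\left(-341 + 372\right) \left(j + l{\left(-18,9 \right)}\right) = \left(-341 + 372\right) \left(11 - 18\right) = 31 \left(-7\right) = -217$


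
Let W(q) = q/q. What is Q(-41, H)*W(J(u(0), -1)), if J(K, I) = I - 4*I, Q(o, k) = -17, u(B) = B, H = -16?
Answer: -17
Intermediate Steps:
J(K, I) = -3*I
W(q) = 1
Q(-41, H)*W(J(u(0), -1)) = -17*1 = -17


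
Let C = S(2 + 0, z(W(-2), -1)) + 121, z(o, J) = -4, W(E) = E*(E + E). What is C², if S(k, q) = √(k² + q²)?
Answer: 14661 + 484*√5 ≈ 15743.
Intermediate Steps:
W(E) = 2*E² (W(E) = E*(2*E) = 2*E²)
C = 121 + 2*√5 (C = √((2 + 0)² + (-4)²) + 121 = √(2² + 16) + 121 = √(4 + 16) + 121 = √20 + 121 = 2*√5 + 121 = 121 + 2*√5 ≈ 125.47)
C² = (121 + 2*√5)²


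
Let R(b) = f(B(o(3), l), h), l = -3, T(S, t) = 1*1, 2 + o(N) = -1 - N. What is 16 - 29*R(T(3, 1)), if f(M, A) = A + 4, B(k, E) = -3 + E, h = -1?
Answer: -71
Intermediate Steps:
o(N) = -3 - N (o(N) = -2 + (-1 - N) = -3 - N)
T(S, t) = 1
f(M, A) = 4 + A
R(b) = 3 (R(b) = 4 - 1 = 3)
16 - 29*R(T(3, 1)) = 16 - 29*3 = 16 - 87 = -71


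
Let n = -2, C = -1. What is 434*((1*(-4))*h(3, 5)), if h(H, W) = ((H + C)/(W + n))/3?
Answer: -3472/9 ≈ -385.78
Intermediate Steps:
h(H, W) = (-1 + H)/(3*(-2 + W)) (h(H, W) = ((H - 1)/(W - 2))/3 = ((-1 + H)/(-2 + W))*(1/3) = (-1 + H)/(3*(-2 + W)))
434*((1*(-4))*h(3, 5)) = 434*((1*(-4))*((-1 + 3)/(3*(-2 + 5)))) = 434*(-4*2/(3*3)) = 434*(-4*2/9) = 434*(-8/9) = -3472/9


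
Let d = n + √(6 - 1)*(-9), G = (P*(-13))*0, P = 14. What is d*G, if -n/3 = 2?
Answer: 0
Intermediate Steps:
n = -6 (n = -3*2 = -6)
G = 0 (G = (14*(-13))*0 = -182*0 = 0)
d = -6 - 9*√5 (d = -6 + √(6 - 1)*(-9) = -6 + √5*(-9) = -6 - 9*√5 ≈ -26.125)
d*G = (-6 - 9*√5)*0 = 0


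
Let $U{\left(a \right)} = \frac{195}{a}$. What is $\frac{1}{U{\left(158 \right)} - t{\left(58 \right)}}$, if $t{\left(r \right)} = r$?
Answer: $- \frac{158}{8969} \approx -0.017616$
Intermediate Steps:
$\frac{1}{U{\left(158 \right)} - t{\left(58 \right)}} = \frac{1}{\frac{195}{158} - 58} = \frac{1}{- \frac{8969}{158}} = - \frac{158}{8969}$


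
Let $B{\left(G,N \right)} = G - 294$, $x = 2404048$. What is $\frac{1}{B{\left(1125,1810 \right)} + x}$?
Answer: $\frac{1}{2404879} \approx 4.1582 \cdot 10^{-7}$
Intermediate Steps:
$B{\left(G,N \right)} = -294 + G$
$\frac{1}{B{\left(1125,1810 \right)} + x} = \frac{1}{\left(-294 + 1125\right) + 2404048} = \frac{1}{831 + 2404048} = \frac{1}{2404879}$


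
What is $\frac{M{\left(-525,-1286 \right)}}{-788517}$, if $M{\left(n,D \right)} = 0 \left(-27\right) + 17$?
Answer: $- \frac{17}{788517} \approx -2.1559 \cdot 10^{-5}$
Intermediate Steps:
$M{\left(n,D \right)} = 17$ ($M{\left(n,D \right)} = 0 + 17 = 17$)
$\frac{M{\left(-525,-1286 \right)}}{-788517} = \frac{17}{-788517} = 17 \left(- \frac{1}{788517}\right) = - \frac{17}{788517}$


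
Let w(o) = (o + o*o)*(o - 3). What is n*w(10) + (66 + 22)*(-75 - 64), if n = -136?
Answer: -116952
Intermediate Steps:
w(o) = (-3 + o)*(o + o**2) (w(o) = (o + o**2)*(-3 + o) = (-3 + o)*(o + o**2))
n*w(10) + (66 + 22)*(-75 - 64) = -1360*(-3 + 10**2 - 2*10) + (66 + 22)*(-75 - 64) = -1360*(-3 + 100 - 20) + 88*(-139) = -1360*77 - 12232 = -136*770 - 12232 = -104720 - 12232 = -116952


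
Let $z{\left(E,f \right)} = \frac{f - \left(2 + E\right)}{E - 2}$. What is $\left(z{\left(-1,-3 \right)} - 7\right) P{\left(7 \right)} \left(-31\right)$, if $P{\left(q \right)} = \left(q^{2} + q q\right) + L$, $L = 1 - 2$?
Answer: $\frac{51119}{3} \approx 17040.0$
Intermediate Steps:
$L = -1$
$z{\left(E,f \right)} = \frac{-2 + f - E}{-2 + E}$
$P{\left(q \right)} = -1 + 2 q^{2}$ ($P{\left(q \right)} = \left(q^{2} + q q\right) - 1 = \left(q^{2} + q^{2}\right) - 1 = 2 q^{2} - 1 = -1 + 2 q^{2}$)
$\left(z{\left(-1,-3 \right)} - 7\right) P{\left(7 \right)} \left(-31\right) = \left(\frac{-2 - 3 - -1}{-2 - 1} - 7\right) \left(-1 + 2 \cdot 7^{2}\right) \left(-31\right) = \left(\frac{-2 - 3 + 1}{-3} - 7\right) \left(-1 + 2 \cdot 49\right) \left(-31\right) = \left(\left(- \frac{1}{3}\right) \left(-4\right) - 7\right) \left(-1 + 98\right) \left(-31\right) = \left(\frac{4}{3} - 7\right) 97 \left(-31\right) = \left(- \frac{17}{3}\right) 97 \left(-31\right) = \left(- \frac{1649}{3}\right) \left(-31\right) = \frac{51119}{3}$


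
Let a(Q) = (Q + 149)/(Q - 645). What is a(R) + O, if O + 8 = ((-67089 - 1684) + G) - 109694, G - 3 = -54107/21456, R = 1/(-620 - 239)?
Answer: -265209590440303/1485978192 ≈ -1.7847e+5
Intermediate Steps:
R = -1/859 (R = 1/(-859) = -1/859 ≈ -0.0011641)
a(Q) = (149 + Q)/(-645 + Q)
G = 10261/21456 (G = 3 - 54107/21456 = 10261/21456 ≈ 0.47823)
O = -3829349339/21456 (O = -8 + (((-67089 - 1684) + 10261/21456) - 109694) = -8 + ((-68773 + 10261/21456) - 109694) = -8 + (-1475583227/21456 - 109694) = -8 - 3829177691/21456 = -3829349339/21456 ≈ -1.7847e+5)
a(R) + O = (149 - 1/859)/(-645 - 1/859) - 3829349339/21456 = (127990/859)/(-554056/859) - 3829349339/21456 = -859/554056*127990/859 - 3829349339/21456 = -63995/277028 - 3829349339/21456 = -265209590440303/1485978192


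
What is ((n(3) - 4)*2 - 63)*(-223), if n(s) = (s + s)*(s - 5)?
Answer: 21185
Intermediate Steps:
n(s) = 2*s*(-5 + s) (n(s) = (2*s)*(-5 + s) = 2*s*(-5 + s))
((n(3) - 4)*2 - 63)*(-223) = ((2*3*(-5 + 3) - 4)*2 - 63)*(-223) = ((2*3*(-2) - 4)*2 - 63)*(-223) = ((-12 - 4)*2 - 63)*(-223) = (-16*2 - 63)*(-223) = (-32 - 63)*(-223) = -95*(-223) = 21185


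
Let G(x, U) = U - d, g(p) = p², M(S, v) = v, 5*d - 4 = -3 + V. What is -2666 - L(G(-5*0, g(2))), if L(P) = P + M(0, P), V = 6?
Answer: -13356/5 ≈ -2671.2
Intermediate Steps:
d = 7/5 (d = ⅘ + (-3 + 6)/5 = ⅘ + (⅕)*3 = ⅘ + ⅗ = 7/5 ≈ 1.4000)
G(x, U) = -7/5 + U (G(x, U) = U - 1*7/5 = U - 7/5 = -7/5 + U)
L(P) = 2*P (L(P) = P + P = 2*P)
-2666 - L(G(-5*0, g(2))) = -2666 - 2*(-7/5 + 2²) = -2666 - 2*(-7/5 + 4) = -2666 - 2*13/5 = -2666 - 1*26/5 = -2666 - 26/5 = -13356/5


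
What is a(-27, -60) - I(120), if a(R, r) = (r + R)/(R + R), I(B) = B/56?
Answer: -67/126 ≈ -0.53175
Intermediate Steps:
I(B) = B/56 (I(B) = B*(1/56) = B/56)
a(R, r) = (R + r)/(2*R) (a(R, r) = (R + r)/((2*R)) = (R + r)*(1/(2*R)) = (R + r)/(2*R))
a(-27, -60) - I(120) = (1/2)*(-27 - 60)/(-27) - 120/56 = (1/2)*(-1/27)*(-87) - 1*15/7 = 29/18 - 15/7 = -67/126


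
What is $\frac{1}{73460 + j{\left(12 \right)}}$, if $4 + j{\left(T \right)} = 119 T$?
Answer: $\frac{1}{74884} \approx 1.3354 \cdot 10^{-5}$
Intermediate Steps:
$j{\left(T \right)} = -4 + 119 T$
$\frac{1}{73460 + j{\left(12 \right)}} = \frac{1}{73460 + \left(-4 + 119 \cdot 12\right)} = \frac{1}{73460 + \left(-4 + 1428\right)} = \frac{1}{73460 + 1424} = \frac{1}{74884}$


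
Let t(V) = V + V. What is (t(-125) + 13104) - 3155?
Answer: 9699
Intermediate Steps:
t(V) = 2*V
(t(-125) + 13104) - 3155 = (2*(-125) + 13104) - 3155 = (-250 + 13104) - 3155 = 12854 - 3155 = 9699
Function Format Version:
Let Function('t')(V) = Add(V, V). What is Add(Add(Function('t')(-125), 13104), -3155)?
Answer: 9699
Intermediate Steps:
Function('t')(V) = Mul(2, V)
Add(Add(Function('t')(-125), 13104), -3155) = Add(Add(Mul(2, -125), 13104), -3155) = Add(Add(-250, 13104), -3155) = Add(12854, -3155) = 9699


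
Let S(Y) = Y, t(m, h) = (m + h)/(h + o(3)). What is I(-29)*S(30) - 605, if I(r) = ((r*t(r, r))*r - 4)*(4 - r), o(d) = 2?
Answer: 5351885/3 ≈ 1.7840e+6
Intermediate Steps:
t(m, h) = (h + m)/(2 + h) (t(m, h) = (m + h)/(h + 2) = (h + m)/(2 + h))
I(r) = (-4 + 2*r**3/(2 + r))*(4 - r) (I(r) = ((r*((r + r)/(2 + r)))*r - 4)*(4 - r) = ((r*((2*r)/(2 + r)))*r - 4)*(4 - r) = ((r*(2*r/(2 + r)))*r - 4)*(4 - r) = ((2*r**2/(2 + r))*r - 4)*(4 - r) = (2*r**3/(2 + r) - 4)*(4 - r) = (-4 + 2*r**3/(2 + r))*(4 - r))
I(-29)*S(30) - 605 = (2*(-1*(-29)**4 + 4*(-29)**3 + 2*(-4 - 29)*(2 - 29))/(2 - 29))*30 - 605 = (2*(-1*707281 + 4*(-24389) + 2*(-33)*(-27))/(-27))*30 - 605 = (2*(-1/27)*(-707281 - 97556 + 1782))*30 - 605 = (2*(-1/27)*(-803055))*30 - 605 = (535370/9)*30 - 605 = 5353700/3 - 605 = 5351885/3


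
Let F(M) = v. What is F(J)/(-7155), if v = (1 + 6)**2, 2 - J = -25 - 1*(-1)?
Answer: -49/7155 ≈ -0.0068484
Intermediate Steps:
J = 26 (J = 2 - (-25 - 1*(-1)) = 2 - (-25 + 1) = 2 - 1*(-24) = 2 + 24 = 26)
v = 49 (v = 7**2 = 49)
F(M) = 49
F(J)/(-7155) = 49/(-7155) = 49*(-1/7155) = -49/7155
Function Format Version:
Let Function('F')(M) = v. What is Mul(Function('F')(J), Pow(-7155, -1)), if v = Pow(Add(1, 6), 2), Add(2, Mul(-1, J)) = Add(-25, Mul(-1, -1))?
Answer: Rational(-49, 7155) ≈ -0.0068484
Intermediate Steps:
J = 26 (J = Add(2, Mul(-1, Add(-25, Mul(-1, -1)))) = Add(2, Mul(-1, Add(-25, 1))) = Add(2, Mul(-1, -24)) = Add(2, 24) = 26)
v = 49 (v = Pow(7, 2) = 49)
Function('F')(M) = 49
Mul(Function('F')(J), Pow(-7155, -1)) = Mul(49, Pow(-7155, -1)) = Mul(49, Rational(-1, 7155)) = Rational(-49, 7155)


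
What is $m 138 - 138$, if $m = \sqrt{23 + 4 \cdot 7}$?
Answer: $-138 + 138 \sqrt{51} \approx 847.52$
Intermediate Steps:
$m = \sqrt{51}$ ($m = \sqrt{23 + 28} = \sqrt{51} \approx 7.1414$)
$m 138 - 138 = \sqrt{51} \cdot 138 - 138 = 138 \sqrt{51} - 138 = -138 + 138 \sqrt{51}$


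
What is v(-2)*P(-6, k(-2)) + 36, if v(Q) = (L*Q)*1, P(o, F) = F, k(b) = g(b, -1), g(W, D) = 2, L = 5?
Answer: 16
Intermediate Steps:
k(b) = 2
v(Q) = 5*Q (v(Q) = (5*Q)*1 = 5*Q)
v(-2)*P(-6, k(-2)) + 36 = (5*(-2))*2 + 36 = -10*2 + 36 = -20 + 36 = 16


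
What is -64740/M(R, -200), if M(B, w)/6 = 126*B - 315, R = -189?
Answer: 10790/24129 ≈ 0.44718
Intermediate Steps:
M(B, w) = -1890 + 756*B (M(B, w) = 6*(126*B - 315) = 6*(-315 + 126*B) = -1890 + 756*B)
-64740/M(R, -200) = -64740/(-1890 + 756*(-189)) = -64740/(-1890 - 142884) = -64740/(-144774) = -64740*(-1/144774) = 10790/24129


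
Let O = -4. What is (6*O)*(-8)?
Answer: 192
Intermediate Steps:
(6*O)*(-8) = (6*(-4))*(-8) = -24*(-8) = 192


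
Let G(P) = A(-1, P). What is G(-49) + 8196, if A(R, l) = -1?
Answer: 8195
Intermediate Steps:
G(P) = -1
G(-49) + 8196 = -1 + 8196 = 8195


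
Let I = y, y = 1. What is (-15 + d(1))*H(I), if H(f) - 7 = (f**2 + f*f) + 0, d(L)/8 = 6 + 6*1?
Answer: 729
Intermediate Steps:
d(L) = 96 (d(L) = 8*(6 + 6*1) = 8*(6 + 6) = 8*12 = 96)
I = 1
H(f) = 7 + 2*f**2 (H(f) = 7 + ((f**2 + f*f) + 0) = 7 + ((f**2 + f**2) + 0) = 7 + (2*f**2 + 0) = 7 + 2*f**2)
(-15 + d(1))*H(I) = (-15 + 96)*(7 + 2*1**2) = 81*(7 + 2*1) = 81*(7 + 2) = 81*9 = 729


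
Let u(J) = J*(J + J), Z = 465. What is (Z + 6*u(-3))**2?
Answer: 328329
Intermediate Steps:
u(J) = 2*J**2 (u(J) = J*(2*J) = 2*J**2)
(Z + 6*u(-3))**2 = (465 + 6*(2*(-3)**2))**2 = (465 + 6*(2*9))**2 = (465 + 6*18)**2 = (465 + 108)**2 = 573**2 = 328329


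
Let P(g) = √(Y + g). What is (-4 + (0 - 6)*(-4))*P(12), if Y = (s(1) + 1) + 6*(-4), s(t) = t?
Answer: 20*I*√10 ≈ 63.246*I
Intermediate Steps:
Y = -22 (Y = (1 + 1) + 6*(-4) = 2 - 24 = -22)
P(g) = √(-22 + g)
(-4 + (0 - 6)*(-4))*P(12) = (-4 + (0 - 6)*(-4))*√(-22 + 12) = (-4 - 6*(-4))*√(-10) = (-4 + 24)*(I*√10) = 20*(I*√10) = 20*I*√10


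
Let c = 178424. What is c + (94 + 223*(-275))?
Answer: 117193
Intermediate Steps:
c + (94 + 223*(-275)) = 178424 + (94 + 223*(-275)) = 178424 + (94 - 61325) = 178424 - 61231 = 117193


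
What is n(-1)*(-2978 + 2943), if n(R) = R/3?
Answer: 35/3 ≈ 11.667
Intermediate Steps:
n(R) = R/3 (n(R) = R*(⅓) = R/3)
n(-1)*(-2978 + 2943) = ((⅓)*(-1))*(-2978 + 2943) = -⅓*(-35) = 35/3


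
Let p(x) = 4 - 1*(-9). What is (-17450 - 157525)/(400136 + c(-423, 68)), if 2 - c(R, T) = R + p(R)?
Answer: -58325/133516 ≈ -0.43684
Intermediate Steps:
p(x) = 13 (p(x) = 4 + 9 = 13)
c(R, T) = -11 - R (c(R, T) = 2 - (R + 13) = 2 - (13 + R) = 2 + (-13 - R) = -11 - R)
(-17450 - 157525)/(400136 + c(-423, 68)) = (-17450 - 157525)/(400136 + (-11 - 1*(-423))) = -174975/(400136 + (-11 + 423)) = -174975/(400136 + 412) = -174975/400548 = -174975*1/400548 = -58325/133516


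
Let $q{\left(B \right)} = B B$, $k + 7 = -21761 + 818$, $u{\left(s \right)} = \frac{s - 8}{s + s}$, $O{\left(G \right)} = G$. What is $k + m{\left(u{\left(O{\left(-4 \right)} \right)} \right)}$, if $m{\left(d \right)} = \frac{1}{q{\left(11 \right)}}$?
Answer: $- \frac{2534949}{121} \approx -20950.0$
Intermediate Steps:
$u{\left(s \right)} = \frac{-8 + s}{2 s}$
$k = -20950$ ($k = -7 + \left(-21761 + 818\right) = -7 - 20943 = -20950$)
$q{\left(B \right)} = B^{2}$
$m{\left(d \right)} = \frac{1}{121}$ ($m{\left(d \right)} = \frac{1}{11^{2}} = \frac{1}{121}$)
$k + m{\left(u{\left(O{\left(-4 \right)} \right)} \right)} = -20950 + \frac{1}{121} = - \frac{2534949}{121}$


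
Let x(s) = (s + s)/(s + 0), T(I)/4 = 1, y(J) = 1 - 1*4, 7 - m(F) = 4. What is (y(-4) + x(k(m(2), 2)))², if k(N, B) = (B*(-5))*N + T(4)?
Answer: 1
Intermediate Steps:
m(F) = 3 (m(F) = 7 - 1*4 = 7 - 4 = 3)
y(J) = -3 (y(J) = 1 - 4 = -3)
T(I) = 4 (T(I) = 4*1 = 4)
k(N, B) = 4 - 5*B*N (k(N, B) = (B*(-5))*N + 4 = (-5*B)*N + 4 = -5*B*N + 4 = 4 - 5*B*N)
x(s) = 2 (x(s) = (2*s)/s = 2)
(y(-4) + x(k(m(2), 2)))² = (-3 + 2)² = (-1)² = 1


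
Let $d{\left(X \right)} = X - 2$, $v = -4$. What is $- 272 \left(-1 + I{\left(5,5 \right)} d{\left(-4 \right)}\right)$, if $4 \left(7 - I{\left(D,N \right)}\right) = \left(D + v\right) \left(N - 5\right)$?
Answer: $11696$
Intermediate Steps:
$I{\left(D,N \right)} = 7 - \frac{\left(-5 + N\right) \left(-4 + D\right)}{4}$ ($I{\left(D,N \right)} = 7 - \frac{\left(D - 4\right) \left(N - 5\right)}{4} = 7 - \frac{\left(-4 + D\right) \left(-5 + N\right)}{4} = 7 - \frac{\left(-5 + N\right) \left(-4 + D\right)}{4}$)
$d{\left(X \right)} = -2 + X$ ($d{\left(X \right)} = X - 2 = -2 + X$)
$- 272 \left(-1 + I{\left(5,5 \right)} d{\left(-4 \right)}\right) = - 272 \left(-1 + \left(2 + 5 + \frac{5}{4} \cdot 5 - \frac{5}{4} \cdot 5\right) \left(-2 - 4\right)\right) = - 272 \left(-1 + \left(2 + 5 + \frac{25}{4} - \frac{25}{4}\right) \left(-6\right)\right) = - 272 \left(-1 + 7 \left(-6\right)\right) = - 272 \left(-1 - 42\right) = \left(-272\right) \left(-43\right) = 11696$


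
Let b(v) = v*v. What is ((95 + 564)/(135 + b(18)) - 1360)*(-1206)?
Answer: 83559854/51 ≈ 1.6384e+6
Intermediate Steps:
b(v) = v²
((95 + 564)/(135 + b(18)) - 1360)*(-1206) = ((95 + 564)/(135 + 18²) - 1360)*(-1206) = (659/(135 + 324) - 1360)*(-1206) = (659/459 - 1360)*(-1206) = -623581/459*(-1206) = 83559854/51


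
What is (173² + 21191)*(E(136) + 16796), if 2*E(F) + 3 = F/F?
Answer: 858560400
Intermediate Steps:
E(F) = -1 (E(F) = -3/2 + (F/F)/2 = -3/2 + (½)*1 = -3/2 + ½ = -1)
(173² + 21191)*(E(136) + 16796) = (173² + 21191)*(-1 + 16796) = (29929 + 21191)*16795 = 51120*16795 = 858560400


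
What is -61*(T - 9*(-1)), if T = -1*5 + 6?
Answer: -610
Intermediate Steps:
T = 1 (T = -5 + 6 = 1)
-61*(T - 9*(-1)) = -61*(1 - 9*(-1)) = -61*(1 + 9) = -61*10 = -1*610 = -610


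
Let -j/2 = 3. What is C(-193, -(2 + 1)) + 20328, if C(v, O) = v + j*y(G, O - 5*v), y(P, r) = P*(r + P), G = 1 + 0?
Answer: 14357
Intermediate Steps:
j = -6 (j = -2*3 = -6)
G = 1
y(P, r) = P*(P + r)
C(v, O) = -6 - 6*O + 31*v (C(v, O) = v - 6*(1 + (O - 5*v)) = v - 6*(1 + O - 5*v) = v + (-6 - 6*O + 30*v) = -6 - 6*O + 31*v)
C(-193, -(2 + 1)) + 20328 = (-6 - (-6)*(2 + 1) + 31*(-193)) + 20328 = (-6 - (-6)*3 - 5983) + 20328 = (-6 - 6*(-3) - 5983) + 20328 = (-6 + 18 - 5983) + 20328 = -5971 + 20328 = 14357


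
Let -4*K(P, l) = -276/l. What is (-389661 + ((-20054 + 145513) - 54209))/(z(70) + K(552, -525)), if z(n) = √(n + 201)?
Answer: -142400475/922094 - 1083481875*√271/922094 ≈ -19498.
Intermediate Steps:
K(P, l) = 69/l (K(P, l) = -(-69)/l = 69/l)
z(n) = √(201 + n)
(-389661 + ((-20054 + 145513) - 54209))/(z(70) + K(552, -525)) = (-389661 + ((-20054 + 145513) - 54209))/(√(201 + 70) + 69/(-525)) = (-389661 + (125459 - 54209))/(√271 + 69*(-1/525)) = (-389661 + 71250)/(√271 - 23/175) = -318411/(-23/175 + √271)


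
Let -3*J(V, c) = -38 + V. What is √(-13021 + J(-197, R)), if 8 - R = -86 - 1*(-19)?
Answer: 2*I*√29121/3 ≈ 113.77*I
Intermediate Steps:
R = 75 (R = 8 - (-86 - 1*(-19)) = 8 - (-86 + 19) = 8 - 1*(-67) = 8 + 67 = 75)
J(V, c) = 38/3 - V/3 (J(V, c) = -(-38 + V)/3 = 38/3 - V/3)
√(-13021 + J(-197, R)) = √(-13021 + (38/3 - ⅓*(-197))) = √(-13021 + (38/3 + 197/3)) = √(-13021 + 235/3) = √(-38828/3) = 2*I*√29121/3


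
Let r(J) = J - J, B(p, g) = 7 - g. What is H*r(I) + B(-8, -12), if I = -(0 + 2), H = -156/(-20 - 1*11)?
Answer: 19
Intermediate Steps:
H = 156/31 (H = -156/(-20 - 11) = -156/(-31) = -156*(-1/31) = 156/31 ≈ 5.0323)
I = -2 (I = -1*2 = -2)
r(J) = 0
H*r(I) + B(-8, -12) = (156/31)*0 + (7 - 1*(-12)) = 0 + (7 + 12) = 0 + 19 = 19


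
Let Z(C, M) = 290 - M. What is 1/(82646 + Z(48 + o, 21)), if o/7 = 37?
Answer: 1/82915 ≈ 1.2061e-5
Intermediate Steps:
o = 259 (o = 7*37 = 259)
1/(82646 + Z(48 + o, 21)) = 1/(82646 + (290 - 1*21)) = 1/(82646 + (290 - 21)) = 1/(82646 + 269) = 1/82915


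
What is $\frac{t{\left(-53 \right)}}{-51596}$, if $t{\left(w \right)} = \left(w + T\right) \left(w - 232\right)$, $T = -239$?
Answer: $- \frac{20805}{12899} \approx -1.6129$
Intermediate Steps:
$t{\left(w \right)} = \left(-239 + w\right) \left(-232 + w\right)$ ($t{\left(w \right)} = \left(w - 239\right) \left(w - 232\right) = \left(-239 + w\right) \left(-232 + w\right)$)
$\frac{t{\left(-53 \right)}}{-51596} = \frac{55448 + \left(-53\right)^{2} - -24963}{-51596} = \left(55448 + 2809 + 24963\right) \left(- \frac{1}{51596}\right) = 83220 \left(- \frac{1}{51596}\right) = - \frac{20805}{12899}$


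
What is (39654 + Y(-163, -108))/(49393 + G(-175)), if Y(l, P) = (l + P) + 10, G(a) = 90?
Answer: 39393/49483 ≈ 0.79609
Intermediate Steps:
Y(l, P) = 10 + P + l (Y(l, P) = (P + l) + 10 = 10 + P + l)
(39654 + Y(-163, -108))/(49393 + G(-175)) = (39654 + (10 - 108 - 163))/(49393 + 90) = (39654 - 261)/49483 = 39393*(1/49483) = 39393/49483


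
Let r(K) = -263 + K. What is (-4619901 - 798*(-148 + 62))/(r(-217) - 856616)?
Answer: 4551273/857096 ≈ 5.3101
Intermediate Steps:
(-4619901 - 798*(-148 + 62))/(r(-217) - 856616) = (-4619901 - 798*(-148 + 62))/((-263 - 217) - 856616) = (-4619901 - 798*(-86))/(-480 - 856616) = (-4619901 + 68628)/(-857096) = -4551273*(-1/857096) = 4551273/857096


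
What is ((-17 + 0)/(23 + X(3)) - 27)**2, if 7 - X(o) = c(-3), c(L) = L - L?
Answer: 683929/900 ≈ 759.92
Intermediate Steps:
c(L) = 0
X(o) = 7 (X(o) = 7 - 1*0 = 7 + 0 = 7)
((-17 + 0)/(23 + X(3)) - 27)**2 = ((-17 + 0)/(23 + 7) - 27)**2 = (-17/30 - 27)**2 = (-827/30)**2 = 683929/900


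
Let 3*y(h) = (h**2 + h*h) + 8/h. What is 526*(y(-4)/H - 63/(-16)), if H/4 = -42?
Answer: 342689/168 ≈ 2039.8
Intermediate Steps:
H = -168 (H = 4*(-42) = -168)
y(h) = 2*h**2/3 + 8/(3*h) (y(h) = ((h**2 + h*h) + 8/h)/3 = ((h**2 + h**2) + 8/h)/3 = (2*h**2 + 8/h)/3 = 2*h**2/3 + 8/(3*h))
526*(y(-4)/H - 63/(-16)) = 526*(((2/3)*(4 + (-4)**3)/(-4))/(-168) - 63/(-16)) = 526*(((2/3)*(-1/4)*(4 - 64))*(-1/168) - 63*(-1/16)) = 526*(((2/3)*(-1/4)*(-60))*(-1/168) + 63/16) = 526*(10*(-1/168) + 63/16) = 526*(-5/84 + 63/16) = 526*(1303/336) = 342689/168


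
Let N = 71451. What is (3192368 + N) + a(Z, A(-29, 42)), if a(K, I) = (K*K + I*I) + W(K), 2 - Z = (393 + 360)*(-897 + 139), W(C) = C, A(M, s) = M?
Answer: 325789077612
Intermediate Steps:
Z = 570776 (Z = 2 - (393 + 360)*(-897 + 139) = 2 - 753*(-758) = 2 - 1*(-570774) = 2 + 570774 = 570776)
a(K, I) = K + I² + K² (a(K, I) = (K*K + I*I) + K = (K² + I²) + K = (I² + K²) + K = K + I² + K²)
(3192368 + N) + a(Z, A(-29, 42)) = (3192368 + 71451) + (570776 + (-29)² + 570776²) = 3263819 + (570776 + 841 + 325785242176) = 3263819 + 325785813793 = 325789077612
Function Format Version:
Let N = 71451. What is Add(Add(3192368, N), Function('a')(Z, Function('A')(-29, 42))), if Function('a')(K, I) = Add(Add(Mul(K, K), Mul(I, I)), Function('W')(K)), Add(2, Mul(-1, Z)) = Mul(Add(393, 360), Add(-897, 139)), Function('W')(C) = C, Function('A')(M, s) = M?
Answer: 325789077612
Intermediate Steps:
Z = 570776 (Z = Add(2, Mul(-1, Mul(Add(393, 360), Add(-897, 139)))) = Add(2, Mul(-1, Mul(753, -758))) = Add(2, Mul(-1, -570774)) = Add(2, 570774) = 570776)
Function('a')(K, I) = Add(K, Pow(I, 2), Pow(K, 2)) (Function('a')(K, I) = Add(Add(Mul(K, K), Mul(I, I)), K) = Add(Add(Pow(K, 2), Pow(I, 2)), K) = Add(Add(Pow(I, 2), Pow(K, 2)), K) = Add(K, Pow(I, 2), Pow(K, 2)))
Add(Add(3192368, N), Function('a')(Z, Function('A')(-29, 42))) = Add(Add(3192368, 71451), Add(570776, Pow(-29, 2), Pow(570776, 2))) = Add(3263819, Add(570776, 841, 325785242176)) = Add(3263819, 325785813793) = 325789077612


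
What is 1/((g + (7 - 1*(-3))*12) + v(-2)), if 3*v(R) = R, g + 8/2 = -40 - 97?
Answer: -3/65 ≈ -0.046154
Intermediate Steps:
g = -141 (g = -4 + (-40 - 97) = -4 - 137 = -141)
v(R) = R/3
1/((g + (7 - 1*(-3))*12) + v(-2)) = 1/((-141 + (7 - 1*(-3))*12) + (1/3)*(-2)) = 1/((-141 + (7 + 3)*12) - 2/3) = 1/((-141 + 10*12) - 2/3) = 1/((-141 + 120) - 2/3) = 1/(-21 - 2/3) = 1/(-65/3) = -3/65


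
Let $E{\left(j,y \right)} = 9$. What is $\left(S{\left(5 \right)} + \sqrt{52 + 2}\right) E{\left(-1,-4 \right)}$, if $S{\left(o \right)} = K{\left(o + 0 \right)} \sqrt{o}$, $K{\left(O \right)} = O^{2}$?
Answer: $27 \sqrt{6} + 225 \sqrt{5} \approx 569.25$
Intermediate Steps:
$S{\left(o \right)} = o^{\frac{5}{2}}$ ($S{\left(o \right)} = \left(o + 0\right)^{2} \sqrt{o} = o^{2} \sqrt{o} = o^{\frac{5}{2}}$)
$\left(S{\left(5 \right)} + \sqrt{52 + 2}\right) E{\left(-1,-4 \right)} = \left(5^{\frac{5}{2}} + \sqrt{52 + 2}\right) 9 = \left(25 \sqrt{5} + \sqrt{54}\right) 9 = \left(25 \sqrt{5} + 3 \sqrt{6}\right) 9 = \left(3 \sqrt{6} + 25 \sqrt{5}\right) 9 = 27 \sqrt{6} + 225 \sqrt{5}$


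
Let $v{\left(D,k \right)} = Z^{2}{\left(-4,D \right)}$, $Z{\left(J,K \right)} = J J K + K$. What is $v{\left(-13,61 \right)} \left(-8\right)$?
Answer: $-390728$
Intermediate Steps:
$Z{\left(J,K \right)} = K + K J^{2}$ ($Z{\left(J,K \right)} = J^{2} K + K = K J^{2} + K = K + K J^{2}$)
$v{\left(D,k \right)} = 289 D^{2}$ ($v{\left(D,k \right)} = \left(D \left(1 + \left(-4\right)^{2}\right)\right)^{2} = \left(D \left(1 + 16\right)\right)^{2} = \left(D 17\right)^{2} = \left(17 D\right)^{2} = 289 D^{2}$)
$v{\left(-13,61 \right)} \left(-8\right) = 289 \left(-13\right)^{2} \left(-8\right) = 289 \cdot 169 \left(-8\right) = 48841 \left(-8\right) = -390728$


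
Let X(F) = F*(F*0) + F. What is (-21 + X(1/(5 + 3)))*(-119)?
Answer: 19873/8 ≈ 2484.1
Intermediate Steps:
X(F) = F (X(F) = F*0 + F = 0 + F = F)
(-21 + X(1/(5 + 3)))*(-119) = (-21 + 1/(5 + 3))*(-119) = (-21 + 1/8)*(-119) = -167/8*(-119) = 19873/8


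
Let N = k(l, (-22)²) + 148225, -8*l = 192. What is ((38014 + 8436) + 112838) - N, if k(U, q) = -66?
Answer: 11129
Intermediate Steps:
l = -24 (l = -⅛*192 = -24)
N = 148159 (N = -66 + 148225 = 148159)
((38014 + 8436) + 112838) - N = ((38014 + 8436) + 112838) - 1*148159 = (46450 + 112838) - 148159 = 159288 - 148159 = 11129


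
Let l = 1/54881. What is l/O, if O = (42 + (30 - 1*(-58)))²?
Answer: 1/927488900 ≈ 1.0782e-9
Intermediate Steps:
l = 1/54881 ≈ 1.8221e-5
O = 16900 (O = (42 + (30 + 58))² = (42 + 88)² = 130² = 16900)
l/O = (1/54881)/16900 = (1/54881)*(1/16900) = 1/927488900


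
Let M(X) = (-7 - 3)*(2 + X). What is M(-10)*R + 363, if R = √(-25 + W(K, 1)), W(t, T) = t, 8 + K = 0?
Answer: 363 + 80*I*√33 ≈ 363.0 + 459.56*I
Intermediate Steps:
K = -8 (K = -8 + 0 = -8)
M(X) = -20 - 10*X (M(X) = -10*(2 + X) = -20 - 10*X)
R = I*√33 (R = √(-25 - 8) = √(-33) = I*√33 ≈ 5.7446*I)
M(-10)*R + 363 = (-20 - 10*(-10))*(I*√33) + 363 = (-20 + 100)*(I*√33) + 363 = 80*(I*√33) + 363 = 80*I*√33 + 363 = 363 + 80*I*√33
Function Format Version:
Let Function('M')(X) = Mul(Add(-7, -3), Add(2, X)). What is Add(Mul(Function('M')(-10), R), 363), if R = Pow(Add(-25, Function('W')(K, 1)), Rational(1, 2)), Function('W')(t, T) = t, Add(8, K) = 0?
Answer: Add(363, Mul(80, I, Pow(33, Rational(1, 2)))) ≈ Add(363.00, Mul(459.56, I))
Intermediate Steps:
K = -8 (K = Add(-8, 0) = -8)
Function('M')(X) = Add(-20, Mul(-10, X)) (Function('M')(X) = Mul(-10, Add(2, X)) = Add(-20, Mul(-10, X)))
R = Mul(I, Pow(33, Rational(1, 2))) (R = Pow(Add(-25, -8), Rational(1, 2)) = Pow(-33, Rational(1, 2)) = Mul(I, Pow(33, Rational(1, 2))) ≈ Mul(5.7446, I))
Add(Mul(Function('M')(-10), R), 363) = Add(Mul(Add(-20, Mul(-10, -10)), Mul(I, Pow(33, Rational(1, 2)))), 363) = Add(Mul(Add(-20, 100), Mul(I, Pow(33, Rational(1, 2)))), 363) = Add(Mul(80, Mul(I, Pow(33, Rational(1, 2)))), 363) = Add(Mul(80, I, Pow(33, Rational(1, 2))), 363) = Add(363, Mul(80, I, Pow(33, Rational(1, 2))))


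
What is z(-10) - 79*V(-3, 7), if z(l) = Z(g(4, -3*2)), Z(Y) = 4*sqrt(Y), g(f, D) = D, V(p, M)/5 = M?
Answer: -2765 + 4*I*sqrt(6) ≈ -2765.0 + 9.798*I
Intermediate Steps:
V(p, M) = 5*M
z(l) = 4*I*sqrt(6) (z(l) = 4*sqrt(-3*2) = 4*sqrt(-6) = 4*(I*sqrt(6)) = 4*I*sqrt(6))
z(-10) - 79*V(-3, 7) = 4*I*sqrt(6) - 395*7 = 4*I*sqrt(6) - 79*35 = 4*I*sqrt(6) - 2765 = -2765 + 4*I*sqrt(6)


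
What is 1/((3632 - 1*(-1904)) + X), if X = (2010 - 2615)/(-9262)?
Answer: 842/4661367 ≈ 0.00018063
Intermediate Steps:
X = 55/842 (X = -605*(-1/9262) = 55/842 ≈ 0.065321)
1/((3632 - 1*(-1904)) + X) = 1/((3632 - 1*(-1904)) + 55/842) = 1/((3632 + 1904) + 55/842) = 1/(5536 + 55/842) = 1/(4661367/842) = 842/4661367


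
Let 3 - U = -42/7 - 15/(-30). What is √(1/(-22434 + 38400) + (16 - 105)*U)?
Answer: I*√5356716293/2661 ≈ 27.505*I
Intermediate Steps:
U = 17/2 (U = 3 - (-42/7 - 15/(-30)) = 3 - (-42*⅐ - 15*(-1/30)) = 3 - (-6 + ½) = 3 - 1*(-11/2) = 3 + 11/2 = 17/2 ≈ 8.5000)
√(1/(-22434 + 38400) + (16 - 105)*U) = √(1/(-22434 + 38400) + (16 - 105)*(17/2)) = √(1/15966 - 89*17/2) = √(1/15966 - 1513/2) = √(-6039139/7983) = I*√5356716293/2661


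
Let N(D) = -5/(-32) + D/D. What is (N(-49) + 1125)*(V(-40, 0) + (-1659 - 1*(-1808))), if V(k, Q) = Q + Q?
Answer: 5369513/32 ≈ 1.6780e+5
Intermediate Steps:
V(k, Q) = 2*Q
N(D) = 37/32 (N(D) = -5*(-1/32) + 1 = 5/32 + 1 = 37/32)
(N(-49) + 1125)*(V(-40, 0) + (-1659 - 1*(-1808))) = (37/32 + 1125)*(2*0 + (-1659 - 1*(-1808))) = 36037*(0 + (-1659 + 1808))/32 = 36037*(0 + 149)/32 = (36037/32)*149 = 5369513/32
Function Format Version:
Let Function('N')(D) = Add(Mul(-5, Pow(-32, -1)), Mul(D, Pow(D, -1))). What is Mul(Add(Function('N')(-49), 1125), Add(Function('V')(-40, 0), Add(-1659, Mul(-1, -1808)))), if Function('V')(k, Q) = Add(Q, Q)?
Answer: Rational(5369513, 32) ≈ 1.6780e+5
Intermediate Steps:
Function('V')(k, Q) = Mul(2, Q)
Function('N')(D) = Rational(37, 32) (Function('N')(D) = Add(Mul(-5, Rational(-1, 32)), 1) = Add(Rational(5, 32), 1) = Rational(37, 32))
Mul(Add(Function('N')(-49), 1125), Add(Function('V')(-40, 0), Add(-1659, Mul(-1, -1808)))) = Mul(Add(Rational(37, 32), 1125), Add(Mul(2, 0), Add(-1659, Mul(-1, -1808)))) = Mul(Rational(36037, 32), Add(0, Add(-1659, 1808))) = Mul(Rational(36037, 32), Add(0, 149)) = Mul(Rational(36037, 32), 149) = Rational(5369513, 32)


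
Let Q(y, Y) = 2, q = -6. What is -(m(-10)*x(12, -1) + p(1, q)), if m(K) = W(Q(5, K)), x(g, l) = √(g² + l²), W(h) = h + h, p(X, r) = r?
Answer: 6 - 4*√145 ≈ -42.166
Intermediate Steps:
W(h) = 2*h
m(K) = 4 (m(K) = 2*2 = 4)
-(m(-10)*x(12, -1) + p(1, q)) = -(4*√(12² + (-1)²) - 6) = -(4*√(144 + 1) - 6) = -(4*√145 - 6) = -(-6 + 4*√145) = 6 - 4*√145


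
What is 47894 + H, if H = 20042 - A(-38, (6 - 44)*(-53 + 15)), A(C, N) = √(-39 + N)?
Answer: 67936 - √1405 ≈ 67899.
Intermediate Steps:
H = 20042 - √1405 (H = 20042 - √(-39 + (6 - 44)*(-53 + 15)) = 20042 - √(-39 - 38*(-38)) = 20042 - √(-39 + 1444) = 20042 - √1405 ≈ 20005.)
47894 + H = 47894 + (20042 - √1405) = 67936 - √1405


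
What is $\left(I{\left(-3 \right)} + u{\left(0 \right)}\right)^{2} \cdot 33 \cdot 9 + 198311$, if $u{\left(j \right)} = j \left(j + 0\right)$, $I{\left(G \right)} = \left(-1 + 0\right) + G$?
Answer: $203063$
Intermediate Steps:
$I{\left(G \right)} = -1 + G$
$u{\left(j \right)} = j^{2}$ ($u{\left(j \right)} = j j = j^{2}$)
$\left(I{\left(-3 \right)} + u{\left(0 \right)}\right)^{2} \cdot 33 \cdot 9 + 198311 = \left(\left(-1 - 3\right) + 0^{2}\right)^{2} \cdot 33 \cdot 9 + 198311 = \left(-4 + 0\right)^{2} \cdot 33 \cdot 9 + 198311 = \left(-4\right)^{2} \cdot 33 \cdot 9 + 198311 = 16 \cdot 33 \cdot 9 + 198311 = 528 \cdot 9 + 198311 = 4752 + 198311 = 203063$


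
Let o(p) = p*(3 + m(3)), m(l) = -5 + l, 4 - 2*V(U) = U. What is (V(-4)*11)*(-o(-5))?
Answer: 220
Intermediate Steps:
V(U) = 2 - U/2
o(p) = p (o(p) = p*(3 + (-5 + 3)) = p*(3 - 2) = p*1 = p)
(V(-4)*11)*(-o(-5)) = ((2 - ½*(-4))*11)*(-1*(-5)) = ((2 + 2)*11)*5 = (4*11)*5 = 44*5 = 220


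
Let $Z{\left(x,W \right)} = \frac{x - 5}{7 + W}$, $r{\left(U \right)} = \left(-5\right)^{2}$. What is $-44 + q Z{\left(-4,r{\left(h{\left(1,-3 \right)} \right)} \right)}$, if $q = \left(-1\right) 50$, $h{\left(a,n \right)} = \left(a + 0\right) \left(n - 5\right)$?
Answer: $- \frac{479}{16} \approx -29.938$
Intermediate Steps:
$h{\left(a,n \right)} = a \left(-5 + n\right)$
$r{\left(U \right)} = 25$
$q = -50$
$Z{\left(x,W \right)} = \frac{-5 + x}{7 + W}$
$-44 + q Z{\left(-4,r{\left(h{\left(1,-3 \right)} \right)} \right)} = -44 - 50 \frac{-5 - 4}{7 + 25} = -44 - 50 \cdot \frac{1}{32} \left(-9\right) = -44 - - \frac{225}{16} = -44 + \frac{225}{16} = - \frac{479}{16}$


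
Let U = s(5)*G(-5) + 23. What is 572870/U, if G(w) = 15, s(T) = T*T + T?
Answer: 572870/473 ≈ 1211.1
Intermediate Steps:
s(T) = T + T² (s(T) = T² + T = T + T²)
U = 473 (U = (5*(1 + 5))*15 + 23 = (5*6)*15 + 23 = 30*15 + 23 = 450 + 23 = 473)
572870/U = 572870/473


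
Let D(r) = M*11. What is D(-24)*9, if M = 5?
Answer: 495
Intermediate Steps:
D(r) = 55 (D(r) = 5*11 = 55)
D(-24)*9 = 55*9 = 495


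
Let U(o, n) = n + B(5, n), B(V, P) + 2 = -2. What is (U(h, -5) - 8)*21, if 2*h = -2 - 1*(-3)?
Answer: -357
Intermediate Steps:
B(V, P) = -4 (B(V, P) = -2 - 2 = -4)
h = 1/2 (h = (-2 - 1*(-3))/2 = (-2 + 3)/2 = (1/2)*1 = 1/2 ≈ 0.50000)
U(o, n) = -4 + n (U(o, n) = n - 4 = -4 + n)
(U(h, -5) - 8)*21 = ((-4 - 5) - 8)*21 = (-9 - 8)*21 = -17*21 = -357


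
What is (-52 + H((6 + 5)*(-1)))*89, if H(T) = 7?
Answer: -4005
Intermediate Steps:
(-52 + H((6 + 5)*(-1)))*89 = (-52 + 7)*89 = -45*89 = -4005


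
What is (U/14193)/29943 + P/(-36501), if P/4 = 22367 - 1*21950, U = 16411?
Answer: -236089762807/5170743814833 ≈ -0.045659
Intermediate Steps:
P = 1668 (P = 4*(22367 - 1*21950) = 4*(22367 - 21950) = 4*417 = 1668)
(U/14193)/29943 + P/(-36501) = (16411/14193)/29943 + 1668/(-36501) = (16411*(1/14193))*(1/29943) + 1668*(-1/36501) = (16411/14193)*(1/29943) - 556/12167 = 16411/424980999 - 556/12167 = -236089762807/5170743814833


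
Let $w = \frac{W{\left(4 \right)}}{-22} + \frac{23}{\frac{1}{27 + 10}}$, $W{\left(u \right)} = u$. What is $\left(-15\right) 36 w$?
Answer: $- \frac{5053860}{11} \approx -4.5944 \cdot 10^{5}$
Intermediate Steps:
$w = \frac{9359}{11}$ ($w = \frac{4}{-22} + \frac{23}{\frac{1}{27 + 10}} = 4 \left(- \frac{1}{22}\right) + \frac{23}{\frac{1}{37}} = - \frac{2}{11} + 23 \frac{1}{\frac{1}{37}} = - \frac{2}{11} + 23 \cdot 37 = - \frac{2}{11} + 851 = \frac{9359}{11} \approx 850.82$)
$\left(-15\right) 36 w = \left(-15\right) 36 \cdot \frac{9359}{11} = \left(-540\right) \frac{9359}{11} = - \frac{5053860}{11}$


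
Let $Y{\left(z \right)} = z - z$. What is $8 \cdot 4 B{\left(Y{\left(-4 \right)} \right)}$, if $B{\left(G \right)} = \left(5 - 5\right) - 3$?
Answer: $-96$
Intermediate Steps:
$Y{\left(z \right)} = 0$
$B{\left(G \right)} = -3$ ($B{\left(G \right)} = 0 - 3 = -3$)
$8 \cdot 4 B{\left(Y{\left(-4 \right)} \right)} = 8 \cdot 4 \left(-3\right) = 32 \left(-3\right) = -96$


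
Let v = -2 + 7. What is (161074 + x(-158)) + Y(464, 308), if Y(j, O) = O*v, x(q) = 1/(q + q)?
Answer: 51386023/316 ≈ 1.6261e+5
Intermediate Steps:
v = 5
x(q) = 1/(2*q)
Y(j, O) = 5*O (Y(j, O) = O*5 = 5*O)
(161074 + x(-158)) + Y(464, 308) = (161074 + (½)/(-158)) + 5*308 = (161074 + (½)*(-1/158)) + 1540 = (161074 - 1/316) + 1540 = 50899383/316 + 1540 = 51386023/316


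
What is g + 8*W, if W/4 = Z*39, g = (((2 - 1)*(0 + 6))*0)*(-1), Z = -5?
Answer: -6240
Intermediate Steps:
g = 0 (g = ((1*6)*0)*(-1) = (6*0)*(-1) = 0*(-1) = 0)
W = -780 (W = 4*(-5*39) = 4*(-195) = -780)
g + 8*W = 0 + 8*(-780) = 0 - 6240 = -6240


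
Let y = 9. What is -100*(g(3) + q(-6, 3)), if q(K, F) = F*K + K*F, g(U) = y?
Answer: 2700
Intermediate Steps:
g(U) = 9
q(K, F) = 2*F*K (q(K, F) = F*K + F*K = 2*F*K)
-100*(g(3) + q(-6, 3)) = -100*(9 + 2*3*(-6)) = -100*(9 - 36) = -100*(-27) = 2700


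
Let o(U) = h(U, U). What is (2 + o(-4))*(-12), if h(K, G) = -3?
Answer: 12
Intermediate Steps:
o(U) = -3
(2 + o(-4))*(-12) = (2 - 3)*(-12) = -1*(-12) = 12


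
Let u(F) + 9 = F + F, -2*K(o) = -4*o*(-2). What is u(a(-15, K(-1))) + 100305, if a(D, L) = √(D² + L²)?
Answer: 100296 + 2*√241 ≈ 1.0033e+5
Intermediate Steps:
K(o) = -4*o (K(o) = -(-4*o)*(-2)/2 = -4*o)
u(F) = -9 + 2*F (u(F) = -9 + (F + F) = -9 + 2*F)
u(a(-15, K(-1))) + 100305 = (-9 + 2*√((-15)² + (-4*(-1))²)) + 100305 = (-9 + 2*√(225 + 4²)) + 100305 = (-9 + 2*√(225 + 16)) + 100305 = (-9 + 2*√241) + 100305 = 100296 + 2*√241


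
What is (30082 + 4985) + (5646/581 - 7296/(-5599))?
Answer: 114109468203/3253019 ≈ 35078.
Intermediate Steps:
(30082 + 4985) + (5646/581 - 7296/(-5599)) = 35067 + (5646*(1/581) - 7296*(-1/5599)) = 35067 + (5646/581 + 7296/5599) = 35067 + 35850930/3253019 = 114109468203/3253019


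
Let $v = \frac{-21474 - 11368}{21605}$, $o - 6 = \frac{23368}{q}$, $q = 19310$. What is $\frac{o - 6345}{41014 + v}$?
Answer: $- \frac{264407870881}{1711010106668} \approx -0.15453$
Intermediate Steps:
$o = \frac{69614}{9655}$ ($o = 6 + \frac{23368}{19310} = 6 + 23368 \cdot \frac{1}{19310} = 6 + \frac{11684}{9655} = \frac{69614}{9655} \approx 7.2102$)
$v = - \frac{32842}{21605}$ ($v = \left(-32842\right) \frac{1}{21605} = - \frac{32842}{21605} \approx -1.5201$)
$\frac{o - 6345}{41014 + v} = \frac{\frac{69614}{9655} - 6345}{41014 - \frac{32842}{21605}} = - \frac{61191361}{9655 \cdot \frac{886074628}{21605}} = \left(- \frac{61191361}{9655}\right) \frac{21605}{886074628} = - \frac{264407870881}{1711010106668}$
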